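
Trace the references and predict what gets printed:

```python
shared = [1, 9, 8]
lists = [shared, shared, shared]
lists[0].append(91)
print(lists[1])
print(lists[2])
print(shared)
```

Key concept: list of same reference.
Step by step:
`shared = [1, 9, 8]` → shared = [1, 9, 8]
`lists = [shared, shared, shared]` → lists = [[1, 9, 8], [1, 9, 8], [1, 9, 8]]
`lists[0].append(91)` → shared = [1, 9, 8, 91]; lists = [[1, 9, 8, 91], [1, 9, 8, 91], [1, 9, 8, 91]]
`print(lists[1])` → prints [1, 9, 8, 91]
`print(lists[2])` → prints [1, 9, 8, 91]
`print(shared)` → prints [1, 9, 8, 91]

Answer:
[1, 9, 8, 91]
[1, 9, 8, 91]
[1, 9, 8, 91]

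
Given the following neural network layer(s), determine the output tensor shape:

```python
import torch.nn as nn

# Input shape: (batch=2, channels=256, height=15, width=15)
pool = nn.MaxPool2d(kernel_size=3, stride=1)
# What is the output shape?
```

Input: (2, 256, 15, 15) -> Output: (2, 256, 13, 13)

Answer: (2, 256, 13, 13)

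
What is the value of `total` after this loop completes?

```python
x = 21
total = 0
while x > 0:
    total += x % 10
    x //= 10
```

Sum digits of 21
`total` takes the values: 0 → 1 → 3

Answer: 3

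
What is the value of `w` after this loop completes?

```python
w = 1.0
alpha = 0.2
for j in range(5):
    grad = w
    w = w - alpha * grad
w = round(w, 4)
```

Gradient descent: w = 1.0 * (1 - 0.2)^5
`w` takes the values: 1.0 → 0.8 → 0.64 → 0.512 → 0.4096 → 0.32768 → 0.3277

Answer: 0.3277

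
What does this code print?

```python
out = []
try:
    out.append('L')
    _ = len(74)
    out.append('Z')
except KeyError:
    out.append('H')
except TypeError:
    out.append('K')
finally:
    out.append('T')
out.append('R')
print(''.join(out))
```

Execution trace: 'L' (try body) → 'K' (except TypeError) → 'T' (finally) → 'R' (after the try/except). Output: LKTR

Answer: LKTR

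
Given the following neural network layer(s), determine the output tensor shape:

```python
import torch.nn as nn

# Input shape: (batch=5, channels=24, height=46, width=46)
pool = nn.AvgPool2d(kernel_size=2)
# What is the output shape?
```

Input: (5, 24, 46, 46) -> Output: (5, 24, 23, 23)

Answer: (5, 24, 23, 23)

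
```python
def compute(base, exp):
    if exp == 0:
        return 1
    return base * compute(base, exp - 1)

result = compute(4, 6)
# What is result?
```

compute(4, 6) = 4 * 4 * 4 * 4 * 4 * 4 = 4096

Answer: 4096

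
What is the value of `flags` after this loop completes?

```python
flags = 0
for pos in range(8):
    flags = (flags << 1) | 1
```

Build 8 consecutive 1-bits: 0b11111111
`flags` takes the values: 0 → 1 → 3 → 7 → 15 → 31 → 63 → 127 → 255

Answer: 255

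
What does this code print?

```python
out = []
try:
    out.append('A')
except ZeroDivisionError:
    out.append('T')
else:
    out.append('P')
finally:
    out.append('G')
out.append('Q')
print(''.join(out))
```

Execution trace: 'A' (try body, no exception) → 'P' (else) → 'G' (finally) → 'Q' (after the try/except). Output: APGQ

Answer: APGQ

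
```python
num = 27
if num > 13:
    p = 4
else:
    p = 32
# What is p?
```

Trace:
`num = 27` → num = 27
`if num > 13: ...` → num > 13 is True → p = 4
So p = 4

Answer: 4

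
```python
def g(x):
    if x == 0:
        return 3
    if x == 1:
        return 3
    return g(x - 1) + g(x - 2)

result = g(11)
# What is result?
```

Build up from base cases: g(0)=3, g(1)=3, g(2)=6, g(3)=9, g(4)=15, g(5)=24, g(6)=39, ..., g(11)=432

Answer: 432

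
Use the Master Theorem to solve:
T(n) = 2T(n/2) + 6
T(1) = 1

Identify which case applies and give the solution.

a=2, b=2, f(n)=6. log_2(2) = 1. Since c=0 < 1, Case 1 applies: T(n) = Θ(n^log_b(a)) = O(n).

Answer: O(n) - Case 1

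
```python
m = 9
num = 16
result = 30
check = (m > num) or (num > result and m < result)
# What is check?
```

Trace:
`m = 9` → m = 9
`num = 16` → num = 16
`result = 30` → result = 30
`check = (m > num) or (num > result and m < result)` → check = False
So check = False

Answer: False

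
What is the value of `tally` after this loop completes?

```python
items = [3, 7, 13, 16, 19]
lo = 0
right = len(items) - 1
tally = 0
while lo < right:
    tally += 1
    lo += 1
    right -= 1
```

Iterations until pointers meet (list length 5)
`tally` takes the values: 0 → 1 → 2

Answer: 2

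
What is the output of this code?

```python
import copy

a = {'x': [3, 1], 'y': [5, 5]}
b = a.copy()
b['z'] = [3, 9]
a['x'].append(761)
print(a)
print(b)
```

Key concept: shallow copy of dict with mutable values.
Step by step:
`a = {'x': [3, 1], 'y': [5, 5]}` → a = {'x': [3, 1], 'y': [5, 5]}
`b = a.copy()` → b = {'x': [3, 1], 'y': [5, 5]}
`b['z'] = [3, 9]` → b = {'x': [3, 1], 'y': [5, 5], 'z': [3, 9]}
`a['x'].append(761)` → a = {'x': [3, 1, 761], 'y': [5, 5]}; b = {'x': [3, 1, 761], 'y': [5, 5], 'z': [3, 9]}
`print(a)` → prints {'x': [3, 1, 761], 'y': [5, 5]}
`print(b)` → prints {'x': [3, 1, 761], 'y': [5, 5], 'z': [3, 9]}

Answer:
{'x': [3, 1, 761], 'y': [5, 5]}
{'x': [3, 1, 761], 'y': [5, 5], 'z': [3, 9]}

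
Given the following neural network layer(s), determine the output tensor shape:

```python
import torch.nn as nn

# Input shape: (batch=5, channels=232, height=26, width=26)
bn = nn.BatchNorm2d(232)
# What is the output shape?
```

Input: (5, 232, 26, 26) -> Output: (5, 232, 26, 26)

Answer: (5, 232, 26, 26)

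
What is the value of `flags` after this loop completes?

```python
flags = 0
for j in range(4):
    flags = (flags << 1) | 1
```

Build 4 consecutive 1-bits: 0b1111
`flags` takes the values: 0 → 1 → 3 → 7 → 15

Answer: 15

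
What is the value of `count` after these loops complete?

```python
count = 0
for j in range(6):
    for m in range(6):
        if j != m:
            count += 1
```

6² - 6 (exclude diagonal)
`count` takes the values: 0 → 1 → 2 → 3 → 4 → 5 → 6 → 7 → 8 → 9 → 10 → 11 → 12 → 13 → 14 → 15 → 16 → 17 → 18 → 19 → 20 → 21 → 22 → 23 → 24 → 25 → 26 → 27 → 28 → 29 → 30

Answer: 30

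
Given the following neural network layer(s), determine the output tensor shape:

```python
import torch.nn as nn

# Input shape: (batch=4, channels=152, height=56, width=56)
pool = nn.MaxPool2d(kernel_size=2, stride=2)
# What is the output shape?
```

Input: (4, 152, 56, 56) -> Output: (4, 152, 28, 28)

Answer: (4, 152, 28, 28)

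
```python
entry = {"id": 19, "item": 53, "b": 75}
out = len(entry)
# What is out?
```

Trace:
`entry = {"id": 19, "item": 53, "b": 75}` → entry = {'id': 19, 'item': 53, 'b': 75}
`out = len(entry)` → out = 3
So out = 3

Answer: 3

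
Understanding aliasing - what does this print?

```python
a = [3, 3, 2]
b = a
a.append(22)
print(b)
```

Key concept: basic list aliasing.
Step by step:
`a = [3, 3, 2]` → a = [3, 3, 2]
`b = a` → b = [3, 3, 2] (same object as a)
`a.append(22)` → a = [3, 3, 2, 22] (same object as b); b = [3, 3, 2, 22] (same object as a)
`print(b)` → prints [3, 3, 2, 22]

Answer: [3, 3, 2, 22]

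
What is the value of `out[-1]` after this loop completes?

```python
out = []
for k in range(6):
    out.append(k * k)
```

Last element of squares 0 to 5
`out` takes the values: [] → [0] → [0, 1] → [0, 1, 4] → [0, 1, 4, 9] → [0, 1, 4, 9, 16] → [0, 1, 4, 9, 16, 25]
So `out[-1]` = 25

Answer: 25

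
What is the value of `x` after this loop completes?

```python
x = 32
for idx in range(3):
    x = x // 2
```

Halve 3 times: 32 // 2^3 = 4
`x` takes the values: 32 → 16 → 8 → 4

Answer: 4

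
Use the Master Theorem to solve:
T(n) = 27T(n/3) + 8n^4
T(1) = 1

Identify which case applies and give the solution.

a=27, b=3, f(n)=8n^4. log_3(27) = 3. Since c=4 > 3 and the regularity condition holds (27(n/3)^4 = (27/3^4)n^4 with 27/3^4 < 1), Case 3 applies: T(n) = Θ(f(n)) = O(n^4).

Answer: O(n^4) - Case 3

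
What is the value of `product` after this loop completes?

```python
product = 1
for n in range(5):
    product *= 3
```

3^5 = 243
`product` takes the values: 1 → 3 → 9 → 27 → 81 → 243

Answer: 243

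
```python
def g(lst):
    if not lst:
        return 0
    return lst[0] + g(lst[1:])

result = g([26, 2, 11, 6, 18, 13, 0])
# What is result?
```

26 + 2 + 11 + 6 + 18 + 13 + 0 + 0 = 76

Answer: 76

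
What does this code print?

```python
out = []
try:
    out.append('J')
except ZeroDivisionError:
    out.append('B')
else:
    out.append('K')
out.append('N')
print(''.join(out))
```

Execution trace: 'J' (try body, no exception) → 'K' (else) → 'N' (after the try/except). Output: JKN

Answer: JKN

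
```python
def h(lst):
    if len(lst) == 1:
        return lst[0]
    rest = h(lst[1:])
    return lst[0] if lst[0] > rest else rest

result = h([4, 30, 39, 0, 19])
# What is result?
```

Recursive max over [4, 30, 39, 0, 19] = 39

Answer: 39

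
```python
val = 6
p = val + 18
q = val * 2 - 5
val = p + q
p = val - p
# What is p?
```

Trace:
`val = 6` → val = 6
`p = val + 18` → p = 24
`q = val * 2 - 5` → q = 7
`val = p + q` → val = 31
`p = val - p` → p = 7
So p = 7

Answer: 7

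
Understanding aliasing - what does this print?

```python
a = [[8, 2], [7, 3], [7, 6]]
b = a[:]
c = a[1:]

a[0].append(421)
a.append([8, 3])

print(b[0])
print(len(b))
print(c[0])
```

Key concept: slice with nested mutation.
Step by step:
`a = [[8, 2], [7, 3], [7, 6]]` → a = [[8, 2], [7, 3], [7, 6]]
`b = a[:]` → b = [[8, 2], [7, 3], [7, 6]]
`c = a[1:]` → c = [[7, 3], [7, 6]]
`a[0].append(421)` → a = [[8, 2, 421], [7, 3], [7, 6]]; b = [[8, 2, 421], [7, 3], [7, 6]]
`a.append([8, 3])` → a = [[8, 2, 421], [7, 3], [7, 6], [8, 3]]
`print(b[0])` → prints [8, 2, 421]
`print(len(b))` → prints 3
`print(c[0])` → prints [7, 3]

Answer:
[8, 2, 421]
3
[7, 3]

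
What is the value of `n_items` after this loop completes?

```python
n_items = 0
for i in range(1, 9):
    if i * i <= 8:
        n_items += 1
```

Count numbers where i² ≤ 8
`n_items` takes the values: 0 → 1 → 2

Answer: 2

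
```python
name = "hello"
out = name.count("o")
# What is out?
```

Trace:
`name = "hello"` → name = 'hello'
`out = name.count("o")` → out = 1
So out = 1

Answer: 1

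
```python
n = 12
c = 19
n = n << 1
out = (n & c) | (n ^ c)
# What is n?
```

Trace:
`n = 12` → n = 12
`c = 19` → c = 19
`n = n << 1` → n = 24
`out = (n & c) | (n ^ c)` → out = 27
So n = 24

Answer: 24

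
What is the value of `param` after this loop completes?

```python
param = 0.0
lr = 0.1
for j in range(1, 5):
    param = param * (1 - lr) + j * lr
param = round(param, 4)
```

Moving average with lr=0.1
`param` takes the values: 0.0 → 0.1 → 0.29 → 0.561 → 0.9049

Answer: 0.9049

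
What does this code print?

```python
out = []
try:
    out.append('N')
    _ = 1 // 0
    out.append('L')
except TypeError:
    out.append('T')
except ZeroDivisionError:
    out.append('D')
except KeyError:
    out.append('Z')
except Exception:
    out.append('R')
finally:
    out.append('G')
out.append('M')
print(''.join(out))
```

Execution trace: 'N' (try body) → 'D' (except ZeroDivisionError) → 'G' (finally) → 'M' (after the try/except). Output: NDGM

Answer: NDGM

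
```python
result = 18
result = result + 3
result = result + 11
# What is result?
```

Trace:
`result = 18` → result = 18
`result = result + 3` → result = 21
`result = result + 11` → result = 32
So result = 32

Answer: 32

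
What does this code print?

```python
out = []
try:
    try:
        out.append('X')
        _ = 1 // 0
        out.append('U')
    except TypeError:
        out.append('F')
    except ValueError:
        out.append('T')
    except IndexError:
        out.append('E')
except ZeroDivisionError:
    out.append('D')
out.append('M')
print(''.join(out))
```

Execution trace: 'X' (try body) → 'D' (outer except ZeroDivisionError) → 'M' (after the try/except). Output: XDM

Answer: XDM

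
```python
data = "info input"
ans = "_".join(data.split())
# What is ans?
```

Trace:
`data = "info input"` → data = 'info input'
`ans = "_".join(data.split())` → ans = 'info_input'
So ans = 'info_input'

Answer: 'info_input'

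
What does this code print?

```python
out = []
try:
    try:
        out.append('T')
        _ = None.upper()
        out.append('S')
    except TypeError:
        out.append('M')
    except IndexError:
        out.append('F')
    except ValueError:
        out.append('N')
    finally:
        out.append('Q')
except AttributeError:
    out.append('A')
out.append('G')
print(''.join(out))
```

Execution trace: 'T' (try body) → 'Q' (finally) → 'A' (outer except AttributeError) → 'G' (after the try/except). Output: TQAG

Answer: TQAG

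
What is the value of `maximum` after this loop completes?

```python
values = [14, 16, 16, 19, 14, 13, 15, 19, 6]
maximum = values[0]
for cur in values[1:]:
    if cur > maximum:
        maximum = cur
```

Maximum of [14, 16, 16, 19, 14, 13, 15, 19, 6]
`maximum` takes the values: 14 → 16 → 19

Answer: 19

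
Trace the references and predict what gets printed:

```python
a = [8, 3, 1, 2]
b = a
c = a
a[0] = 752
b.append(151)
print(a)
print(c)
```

Key concept: multiple aliases.
Step by step:
`a = [8, 3, 1, 2]` → a = [8, 3, 1, 2]
`b = a` → b = [8, 3, 1, 2] (same object as a)
`c = a` → c = [8, 3, 1, 2] (same object as a, b)
`a[0] = 752` → a = [752, 3, 1, 2] (same object as b, c); b = [752, 3, 1, 2] (same object as a, c); c = [752, 3, 1, 2] (same object as a, b)
`b.append(151)` → a = [752, 3, 1, 2, 151] (same object as b, c); b = [752, 3, 1, 2, 151] (same object as a, c); c = [752, 3, 1, 2, 151] (same object as a, b)
`print(a)` → prints [752, 3, 1, 2, 151]
`print(c)` → prints [752, 3, 1, 2, 151]

Answer:
[752, 3, 1, 2, 151]
[752, 3, 1, 2, 151]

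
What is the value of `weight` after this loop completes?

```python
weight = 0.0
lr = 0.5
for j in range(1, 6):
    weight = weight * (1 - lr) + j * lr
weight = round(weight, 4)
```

Moving average with lr=0.5
`weight` takes the values: 0.0 → 0.5 → 1.25 → 2.125 → 3.0625 → 4.03125 → 4.0312

Answer: 4.0312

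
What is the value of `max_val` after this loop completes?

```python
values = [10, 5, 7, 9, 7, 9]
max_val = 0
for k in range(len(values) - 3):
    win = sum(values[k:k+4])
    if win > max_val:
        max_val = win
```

Max sum of 4-element window in [10, 5, 7, 9, 7, 9]
`max_val` takes the values: 0 → 31 → 32

Answer: 32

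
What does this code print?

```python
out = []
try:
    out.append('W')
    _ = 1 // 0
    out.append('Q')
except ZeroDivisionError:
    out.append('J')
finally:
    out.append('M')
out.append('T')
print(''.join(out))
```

Execution trace: 'W' (try body) → 'J' (except ZeroDivisionError) → 'M' (finally) → 'T' (after the try/except). Output: WJMT

Answer: WJMT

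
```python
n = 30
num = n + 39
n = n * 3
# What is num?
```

Trace:
`n = 30` → n = 30
`num = n + 39` → num = 69
`n = n * 3` → n = 90
So num = 69

Answer: 69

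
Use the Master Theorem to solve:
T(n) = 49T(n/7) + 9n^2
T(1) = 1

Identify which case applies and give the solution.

a=49, b=7, f(n)=9n^2. log_7(49) = 2. Since c=2 = 2, Case 2 applies: T(n) = Θ(n^log_b(a) · log n) = O(n^2 log n).

Answer: O(n^2 log n) - Case 2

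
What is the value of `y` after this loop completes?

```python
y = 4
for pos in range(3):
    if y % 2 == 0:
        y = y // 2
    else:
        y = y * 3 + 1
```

Collatz-style transformation from 4
`y` takes the values: 4 → 2 → 1 → 4

Answer: 4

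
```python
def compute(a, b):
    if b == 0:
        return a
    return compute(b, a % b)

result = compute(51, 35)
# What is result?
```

compute(51, 35) -> compute(35, 16) -> compute(16, 3) -> compute(3, 1) -> compute(1, 0) -> 1

Answer: 1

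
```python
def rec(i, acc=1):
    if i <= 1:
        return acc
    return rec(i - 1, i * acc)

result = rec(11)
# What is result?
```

Accumulator trace (n, acc): (11, 1) -> (10, 11) -> (9, 110) -> (8, 990) -> (7, 7920) -> (6, 55440) -> (5, 332640) -> (4, 1663200) -> (3, 6652800) -> (2, 19958400) -> (1, 39916800) -> return 39916800

Answer: 39916800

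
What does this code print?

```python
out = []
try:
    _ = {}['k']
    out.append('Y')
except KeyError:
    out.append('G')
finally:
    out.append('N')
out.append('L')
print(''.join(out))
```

Execution trace: 'G' (except KeyError) → 'N' (finally) → 'L' (after the try/except). Output: GNL

Answer: GNL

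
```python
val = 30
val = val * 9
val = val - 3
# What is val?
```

Trace:
`val = 30` → val = 30
`val = val * 9` → val = 270
`val = val - 3` → val = 267
So val = 267

Answer: 267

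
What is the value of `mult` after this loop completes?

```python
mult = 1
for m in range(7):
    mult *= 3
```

3^7 = 2187
`mult` takes the values: 1 → 3 → 9 → 27 → 81 → 243 → 729 → 2187

Answer: 2187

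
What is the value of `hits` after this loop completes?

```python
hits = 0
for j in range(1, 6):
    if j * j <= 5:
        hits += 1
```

Count numbers where j² ≤ 5
`hits` takes the values: 0 → 1 → 2

Answer: 2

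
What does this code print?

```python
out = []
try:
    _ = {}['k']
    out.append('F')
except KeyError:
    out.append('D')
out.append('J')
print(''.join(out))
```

Execution trace: 'D' (except KeyError) → 'J' (after the try/except). Output: DJ

Answer: DJ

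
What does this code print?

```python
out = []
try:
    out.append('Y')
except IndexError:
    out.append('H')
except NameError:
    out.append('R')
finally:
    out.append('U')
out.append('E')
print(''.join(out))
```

Execution trace: 'Y' (try body, no exception) → 'U' (finally) → 'E' (after the try/except). Output: YUE

Answer: YUE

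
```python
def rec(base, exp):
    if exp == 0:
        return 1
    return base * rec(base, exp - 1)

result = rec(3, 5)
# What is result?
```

rec(3, 5) = 3 * 3 * 3 * 3 * 3 = 243

Answer: 243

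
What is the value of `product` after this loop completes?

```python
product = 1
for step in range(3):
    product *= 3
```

3^3 = 27
`product` takes the values: 1 → 3 → 9 → 27

Answer: 27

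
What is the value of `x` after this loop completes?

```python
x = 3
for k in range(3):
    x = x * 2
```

Multiply by 2, 3 times: 3 * 2^3 = 24
`x` takes the values: 3 → 6 → 12 → 24

Answer: 24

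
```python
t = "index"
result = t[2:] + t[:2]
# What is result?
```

Trace:
`t = "index"` → t = 'index'
`result = t[2:] + t[:2]` → result = 'dexin'
So result = 'dexin'

Answer: 'dexin'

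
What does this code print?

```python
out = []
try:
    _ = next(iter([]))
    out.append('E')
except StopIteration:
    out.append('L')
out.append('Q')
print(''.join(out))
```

Execution trace: 'L' (except StopIteration) → 'Q' (after the try/except). Output: LQ

Answer: LQ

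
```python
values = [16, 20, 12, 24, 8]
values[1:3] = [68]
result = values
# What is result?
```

Trace:
`values = [16, 20, 12, 24, 8]` → values = [16, 20, 12, 24, 8]
`values[1:3] = [68]` → values = [16, 68, 24, 8]
`result = values` → result = [16, 68, 24, 8]
So result = [16, 68, 24, 8]

Answer: [16, 68, 24, 8]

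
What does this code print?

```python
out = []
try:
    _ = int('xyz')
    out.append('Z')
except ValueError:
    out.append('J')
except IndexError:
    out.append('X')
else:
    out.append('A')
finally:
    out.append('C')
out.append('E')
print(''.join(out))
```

Execution trace: 'J' (except ValueError) → 'C' (finally) → 'E' (after the try/except). Output: JCE

Answer: JCE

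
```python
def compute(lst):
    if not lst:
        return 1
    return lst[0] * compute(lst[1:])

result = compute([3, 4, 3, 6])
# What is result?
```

Product over [3, 4, 3, 6] = 3 * 4 * 3 * 6 = 216

Answer: 216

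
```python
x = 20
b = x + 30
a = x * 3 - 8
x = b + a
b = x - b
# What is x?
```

Trace:
`x = 20` → x = 20
`b = x + 30` → b = 50
`a = x * 3 - 8` → a = 52
`x = b + a` → x = 102
`b = x - b` → b = 52
So x = 102

Answer: 102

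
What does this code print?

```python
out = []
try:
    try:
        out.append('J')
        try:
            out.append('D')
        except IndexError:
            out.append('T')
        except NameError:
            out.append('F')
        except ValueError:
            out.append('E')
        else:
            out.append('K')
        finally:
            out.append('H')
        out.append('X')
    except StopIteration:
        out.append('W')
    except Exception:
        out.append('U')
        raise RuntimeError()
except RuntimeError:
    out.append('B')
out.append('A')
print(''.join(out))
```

Execution trace: 'J' (try body) → 'D' (inner try body, no exception) → 'K' (inner else) → 'H' (inner finally) → 'X' (try body, no exception) → 'A' (after the try/except). Output: JDKHXA

Answer: JDKHXA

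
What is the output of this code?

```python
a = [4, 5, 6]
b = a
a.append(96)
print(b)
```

Key concept: basic list aliasing.
Step by step:
`a = [4, 5, 6]` → a = [4, 5, 6]
`b = a` → b = [4, 5, 6] (same object as a)
`a.append(96)` → a = [4, 5, 6, 96] (same object as b); b = [4, 5, 6, 96] (same object as a)
`print(b)` → prints [4, 5, 6, 96]

Answer: [4, 5, 6, 96]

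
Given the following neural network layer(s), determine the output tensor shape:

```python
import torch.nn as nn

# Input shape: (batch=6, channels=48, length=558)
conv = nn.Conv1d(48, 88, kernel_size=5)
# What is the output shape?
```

Input: (6, 48, 558) -> Output: (6, 88, 554)

Answer: (6, 88, 554)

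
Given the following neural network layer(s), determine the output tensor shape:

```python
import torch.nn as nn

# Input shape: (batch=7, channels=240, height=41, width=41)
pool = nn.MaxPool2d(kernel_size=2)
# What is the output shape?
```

Input: (7, 240, 41, 41) -> Output: (7, 240, 20, 20)

Answer: (7, 240, 20, 20)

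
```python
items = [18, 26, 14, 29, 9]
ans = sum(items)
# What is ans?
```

Trace:
`items = [18, 26, 14, 29, 9]` → items = [18, 26, 14, 29, 9]
`ans = sum(items)` → ans = 96
So ans = 96

Answer: 96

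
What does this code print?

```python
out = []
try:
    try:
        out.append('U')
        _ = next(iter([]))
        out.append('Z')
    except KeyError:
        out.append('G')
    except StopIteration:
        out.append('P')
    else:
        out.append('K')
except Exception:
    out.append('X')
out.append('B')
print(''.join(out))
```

Execution trace: 'U' (inner try body) → 'P' (inner except StopIteration) → 'B' (after the try/except). Output: UPB

Answer: UPB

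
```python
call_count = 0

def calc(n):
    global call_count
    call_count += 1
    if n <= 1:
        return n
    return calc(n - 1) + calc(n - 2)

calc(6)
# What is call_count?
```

Calls(n) = 1 + Calls(n-1) + Calls(n-2); Calls(0)=Calls(1)=1. For n=6 this gives 25.

Answer: 25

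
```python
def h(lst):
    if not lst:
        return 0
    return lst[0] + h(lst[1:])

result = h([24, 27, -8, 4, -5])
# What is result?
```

24 + 27 + (-8) + 4 + (-5) + 0 = 42

Answer: 42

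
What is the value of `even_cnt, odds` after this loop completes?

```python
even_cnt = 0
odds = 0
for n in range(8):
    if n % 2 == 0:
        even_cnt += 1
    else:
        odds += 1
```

Count evens and odds in range(8)
`even_cnt, odds` takes the values: (0, 0) → (1, 0) → (1, 1) → (2, 1) → (2, 2) → (3, 2) → (3, 3) → (4, 3) → (4, 4)

Answer: 4, 4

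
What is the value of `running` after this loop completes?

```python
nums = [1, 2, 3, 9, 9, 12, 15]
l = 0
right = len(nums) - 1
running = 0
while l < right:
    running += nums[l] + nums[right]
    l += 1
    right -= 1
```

Sum of pairs from ends
`running` takes the values: 0 → 16 → 30 → 42

Answer: 42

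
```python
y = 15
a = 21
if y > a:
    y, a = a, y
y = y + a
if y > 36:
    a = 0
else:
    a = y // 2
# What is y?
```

Trace:
`y = 15` → y = 15
`a = 21` → a = 21
`if y > a: ...` → y > a is False → no variable changes
`y = y + a` → y = 36
`if y > 36: ...` → y > 36 is False, take else branch → a = 18
So y = 36

Answer: 36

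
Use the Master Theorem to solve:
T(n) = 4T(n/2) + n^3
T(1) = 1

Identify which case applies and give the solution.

a=4, b=2, f(n)=n^3. log_2(4) = 2. Since c=3 > 2 and the regularity condition holds (4(n/2)^3 = (4/2^3)n^3 with 4/2^3 < 1), Case 3 applies: T(n) = Θ(f(n)) = O(n^3).

Answer: O(n^3) - Case 3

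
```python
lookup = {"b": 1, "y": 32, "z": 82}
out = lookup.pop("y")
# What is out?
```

Trace:
`lookup = {"b": 1, "y": 32, "z": 82}` → lookup = {'b': 1, 'y': 32, 'z': 82}
`out = lookup.pop("y")` → lookup = {'b': 1, 'z': 82}; out = 32
So out = 32

Answer: 32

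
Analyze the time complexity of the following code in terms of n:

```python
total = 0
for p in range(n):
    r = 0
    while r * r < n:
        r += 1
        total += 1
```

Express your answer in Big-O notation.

Each loop level contributes: n × √n. Multiplying the contributions gives O(n√n).

Answer: O(n√n)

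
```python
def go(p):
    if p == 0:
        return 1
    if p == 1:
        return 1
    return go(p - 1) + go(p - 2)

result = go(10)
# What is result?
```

Build up from base cases: go(0)=1, go(1)=1, go(2)=2, go(3)=3, go(4)=5, go(5)=8, go(6)=13, ..., go(10)=89

Answer: 89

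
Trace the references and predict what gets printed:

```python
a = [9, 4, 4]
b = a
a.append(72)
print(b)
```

Key concept: basic list aliasing.
Step by step:
`a = [9, 4, 4]` → a = [9, 4, 4]
`b = a` → b = [9, 4, 4] (same object as a)
`a.append(72)` → a = [9, 4, 4, 72] (same object as b); b = [9, 4, 4, 72] (same object as a)
`print(b)` → prints [9, 4, 4, 72]

Answer: [9, 4, 4, 72]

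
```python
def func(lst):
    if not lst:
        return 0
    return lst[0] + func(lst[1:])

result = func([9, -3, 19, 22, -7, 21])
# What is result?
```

9 + (-3) + 19 + 22 + (-7) + 21 + 0 = 61

Answer: 61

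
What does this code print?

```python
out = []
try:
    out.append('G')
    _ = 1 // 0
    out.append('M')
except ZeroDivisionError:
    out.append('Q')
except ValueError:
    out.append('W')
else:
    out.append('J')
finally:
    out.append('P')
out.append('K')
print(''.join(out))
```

Execution trace: 'G' (try body) → 'Q' (except ZeroDivisionError) → 'P' (finally) → 'K' (after the try/except). Output: GQPK

Answer: GQPK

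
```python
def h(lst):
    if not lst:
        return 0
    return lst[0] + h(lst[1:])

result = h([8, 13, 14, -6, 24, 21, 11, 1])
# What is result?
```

8 + 13 + 14 + (-6) + 24 + 21 + 11 + 1 + 0 = 86

Answer: 86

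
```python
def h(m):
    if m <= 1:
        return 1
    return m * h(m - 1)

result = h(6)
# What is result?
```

h(6) = 6 * 5 * 4 * 3 * 2 * 1 = 720

Answer: 720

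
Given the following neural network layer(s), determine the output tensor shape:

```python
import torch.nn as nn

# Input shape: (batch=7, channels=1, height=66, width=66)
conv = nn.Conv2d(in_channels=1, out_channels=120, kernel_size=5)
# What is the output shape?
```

Input: (7, 1, 66, 66) -> Output: (7, 120, 62, 62)

Answer: (7, 120, 62, 62)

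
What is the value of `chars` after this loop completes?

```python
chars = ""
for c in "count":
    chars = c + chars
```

Reverse 'count'
`chars` takes the values: "" → "c" → "oc" → "uoc" → "nuoc" → "tnuoc"

Answer: "tnuoc"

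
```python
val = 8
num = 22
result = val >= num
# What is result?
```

Trace:
`val = 8` → val = 8
`num = 22` → num = 22
`result = val >= num` → result = False
So result = False

Answer: False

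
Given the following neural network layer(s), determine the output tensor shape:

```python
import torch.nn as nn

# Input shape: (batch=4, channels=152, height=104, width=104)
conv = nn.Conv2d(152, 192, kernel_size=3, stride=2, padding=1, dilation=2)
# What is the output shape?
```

Input: (4, 152, 104, 104) -> Output: (4, 192, 51, 51)

Answer: (4, 192, 51, 51)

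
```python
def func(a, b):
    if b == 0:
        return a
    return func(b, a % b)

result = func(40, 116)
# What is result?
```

func(40, 116) -> func(116, 40) -> func(40, 36) -> func(36, 4) -> func(4, 0) -> 4

Answer: 4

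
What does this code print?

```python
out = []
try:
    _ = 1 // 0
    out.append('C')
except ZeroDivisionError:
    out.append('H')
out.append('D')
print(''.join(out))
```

Execution trace: 'H' (except ZeroDivisionError) → 'D' (after the try/except). Output: HD

Answer: HD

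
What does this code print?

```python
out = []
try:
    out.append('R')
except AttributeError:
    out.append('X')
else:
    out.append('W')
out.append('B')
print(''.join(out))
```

Execution trace: 'R' (try body, no exception) → 'W' (else) → 'B' (after the try/except). Output: RWB

Answer: RWB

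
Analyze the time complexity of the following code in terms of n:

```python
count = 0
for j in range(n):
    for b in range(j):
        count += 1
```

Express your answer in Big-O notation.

Each loop level contributes: n × n. Multiplying the contributions gives O(n^2).

Answer: O(n^2)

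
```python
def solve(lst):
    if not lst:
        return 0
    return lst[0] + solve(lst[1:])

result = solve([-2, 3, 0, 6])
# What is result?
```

(-2) + 3 + 0 + 6 + 0 = 7

Answer: 7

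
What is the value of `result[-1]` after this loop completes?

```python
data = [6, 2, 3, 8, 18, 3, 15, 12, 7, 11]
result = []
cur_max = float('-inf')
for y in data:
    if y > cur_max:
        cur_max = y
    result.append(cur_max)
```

Running max ends at 18
`result` takes the values: [] → [6] → [6, 6] → [6, 6, 6] → [6, 6, 6, 8] → [6, 6, 6, 8, 18] → [6, 6, 6, 8, 18, 18] → [6, 6, 6, 8, 18, 18, 18] → [6, 6, 6, 8, 18, 18, 18, 18] → [6, 6, 6, 8, 18, 18, 18, 18, 18] → [6, 6, 6, 8, 18, 18, 18, 18, 18, 18]
So `result[-1]` = 18

Answer: 18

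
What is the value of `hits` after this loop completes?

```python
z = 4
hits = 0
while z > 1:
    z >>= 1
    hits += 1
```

Count right shifts until 1
`hits` takes the values: 0 → 1 → 2

Answer: 2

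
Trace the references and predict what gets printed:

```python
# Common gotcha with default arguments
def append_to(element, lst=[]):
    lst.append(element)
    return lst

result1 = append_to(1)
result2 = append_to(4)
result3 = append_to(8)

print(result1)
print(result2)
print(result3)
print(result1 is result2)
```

Key concept: mutable default argument gotcha.
Step by step:
`result1 = append_to(1)` → result1 = [1]
`result2 = append_to(4)` → result1 = [1, 4] (same object as result2); result2 = [1, 4] (same object as result1)
`result3 = append_to(8)` → result1 = [1, 4, 8] (same object as result2, result3); result2 = [1, 4, 8] (same object as result1, result3); result3 = [1, 4, 8] (same object as result1, result2)
`print(result1)` → prints [1, 4, 8]
`print(result2)` → prints [1, 4, 8]
`print(result3)` → prints [1, 4, 8]
`print(result1 is result2)` → prints True

Answer:
[1, 4, 8]
[1, 4, 8]
[1, 4, 8]
True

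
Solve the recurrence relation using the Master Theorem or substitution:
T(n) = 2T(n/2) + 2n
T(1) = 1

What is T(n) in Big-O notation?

By Master Theorem: a=2, b=2, f(n)=2n. Since log_2(2) = 1 and f(n) = Θ(n^1), Case 2 applies. T(n) = O(n log n).

Answer: O(n log n)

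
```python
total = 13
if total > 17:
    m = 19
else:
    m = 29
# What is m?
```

Trace:
`total = 13` → total = 13
`if total > 17: ...` → total > 17 is False, take else branch → m = 29
So m = 29

Answer: 29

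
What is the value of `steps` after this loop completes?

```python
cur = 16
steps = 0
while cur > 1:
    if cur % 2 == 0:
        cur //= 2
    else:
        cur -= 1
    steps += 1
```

Steps to reduce 16 to 1
`steps` takes the values: 0 → 1 → 2 → 3 → 4

Answer: 4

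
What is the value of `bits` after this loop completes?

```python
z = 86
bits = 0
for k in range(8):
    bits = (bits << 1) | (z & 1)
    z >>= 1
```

Reverse lowest 8 bits of 86
`bits` takes the values: 0 → 1 → 3 → 6 → 13 → 26 → 53 → 106

Answer: 106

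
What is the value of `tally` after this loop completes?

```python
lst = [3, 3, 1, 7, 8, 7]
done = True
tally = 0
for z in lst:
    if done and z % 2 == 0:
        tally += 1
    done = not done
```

Count even values at even positions
`tally` takes the values: 0 → 1

Answer: 1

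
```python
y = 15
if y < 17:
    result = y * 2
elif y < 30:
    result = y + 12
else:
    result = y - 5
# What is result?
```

Trace:
`y = 15` → y = 15
`if y < 17: ...` → y < 17 is True → result = 30
So result = 30

Answer: 30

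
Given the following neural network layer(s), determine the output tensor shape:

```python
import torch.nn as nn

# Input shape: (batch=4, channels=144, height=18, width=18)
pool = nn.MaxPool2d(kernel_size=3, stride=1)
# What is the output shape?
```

Input: (4, 144, 18, 18) -> Output: (4, 144, 16, 16)

Answer: (4, 144, 16, 16)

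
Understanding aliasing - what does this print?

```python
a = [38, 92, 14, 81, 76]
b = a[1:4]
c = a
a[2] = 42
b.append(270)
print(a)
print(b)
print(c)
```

Key concept: slice vs alias.
Step by step:
`a = [38, 92, 14, 81, 76]` → a = [38, 92, 14, 81, 76]
`b = a[1:4]` → b = [92, 14, 81]
`c = a` → c = [38, 92, 14, 81, 76] (same object as a)
`a[2] = 42` → a = [38, 92, 42, 81, 76] (same object as c); c = [38, 92, 42, 81, 76] (same object as a)
`b.append(270)` → b = [92, 14, 81, 270]
`print(a)` → prints [38, 92, 42, 81, 76]
`print(b)` → prints [92, 14, 81, 270]
`print(c)` → prints [38, 92, 42, 81, 76]

Answer:
[38, 92, 42, 81, 76]
[92, 14, 81, 270]
[38, 92, 42, 81, 76]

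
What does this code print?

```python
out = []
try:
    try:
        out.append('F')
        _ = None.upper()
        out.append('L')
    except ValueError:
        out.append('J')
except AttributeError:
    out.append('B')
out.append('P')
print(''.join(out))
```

Execution trace: 'F' (inner try body) → 'B' (outer except AttributeError) → 'P' (after the try/except). Output: FBP

Answer: FBP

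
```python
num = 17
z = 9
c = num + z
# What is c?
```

Trace:
`num = 17` → num = 17
`z = 9` → z = 9
`c = num + z` → c = 26
So c = 26

Answer: 26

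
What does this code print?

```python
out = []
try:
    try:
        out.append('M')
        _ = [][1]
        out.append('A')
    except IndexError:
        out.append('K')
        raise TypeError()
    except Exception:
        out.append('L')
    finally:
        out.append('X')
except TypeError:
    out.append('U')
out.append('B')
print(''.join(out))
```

Execution trace: 'M' (inner try body) → 'K' (inner except IndexError) → 'X' (inner finally) → 'U' (outer except TypeError) → 'B' (after the try/except). Output: MKXUB

Answer: MKXUB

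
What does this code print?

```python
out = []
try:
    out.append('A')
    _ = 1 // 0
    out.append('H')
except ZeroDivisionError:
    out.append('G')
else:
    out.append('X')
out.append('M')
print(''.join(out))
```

Execution trace: 'A' (try body) → 'G' (except ZeroDivisionError) → 'M' (after the try/except). Output: AGM

Answer: AGM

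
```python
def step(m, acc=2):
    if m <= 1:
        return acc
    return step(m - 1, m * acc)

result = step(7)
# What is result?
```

Accumulator trace (n, acc): (7, 2) -> (6, 14) -> (5, 84) -> (4, 420) -> (3, 1680) -> (2, 5040) -> (1, 10080) -> return 10080

Answer: 10080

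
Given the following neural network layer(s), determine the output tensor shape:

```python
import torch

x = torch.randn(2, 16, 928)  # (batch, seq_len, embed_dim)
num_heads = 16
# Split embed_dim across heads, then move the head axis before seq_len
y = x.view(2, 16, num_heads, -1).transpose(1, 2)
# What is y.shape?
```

Input: (2, 16, 928) -> head_dim = 928 // 16 = 58; after view: (2, 16, 16, 58) -> after transpose(1, 2): (2, 16, 16, 58) -> Output: (2, 16, 16, 58)

Answer: (2, 16, 16, 58)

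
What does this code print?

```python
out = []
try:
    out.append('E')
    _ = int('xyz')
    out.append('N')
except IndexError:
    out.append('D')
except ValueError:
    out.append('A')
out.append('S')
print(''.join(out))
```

Execution trace: 'E' (try body) → 'A' (except ValueError) → 'S' (after the try/except). Output: EAS

Answer: EAS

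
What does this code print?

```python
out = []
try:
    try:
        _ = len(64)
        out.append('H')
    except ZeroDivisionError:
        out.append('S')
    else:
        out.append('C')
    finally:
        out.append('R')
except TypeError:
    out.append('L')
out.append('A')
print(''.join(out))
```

Execution trace: 'R' (finally) → 'L' (outer except TypeError) → 'A' (after the try/except). Output: RLA

Answer: RLA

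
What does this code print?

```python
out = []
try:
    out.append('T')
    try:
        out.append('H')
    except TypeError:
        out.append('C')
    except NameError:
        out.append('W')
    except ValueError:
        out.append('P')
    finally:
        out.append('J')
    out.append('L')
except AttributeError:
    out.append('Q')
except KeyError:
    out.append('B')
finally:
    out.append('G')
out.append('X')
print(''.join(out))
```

Execution trace: 'T' (try body) → 'H' (inner try body, no exception) → 'J' (inner finally) → 'L' (try body, no exception) → 'G' (finally) → 'X' (after the try/except). Output: THJLGX

Answer: THJLGX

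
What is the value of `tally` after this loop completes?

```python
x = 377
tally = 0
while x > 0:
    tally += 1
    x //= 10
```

Count digits by repeated division by 10
`tally` takes the values: 0 → 1 → 2 → 3

Answer: 3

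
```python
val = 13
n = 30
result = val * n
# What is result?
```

Trace:
`val = 13` → val = 13
`n = 30` → n = 30
`result = val * n` → result = 390
So result = 390

Answer: 390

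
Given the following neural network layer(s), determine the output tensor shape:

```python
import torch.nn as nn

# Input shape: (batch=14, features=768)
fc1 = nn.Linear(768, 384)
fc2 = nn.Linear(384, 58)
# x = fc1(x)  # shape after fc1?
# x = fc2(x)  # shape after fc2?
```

Input: (14, 768) -> after fc1: (14, 384) -> Output: (14, 58)

Answer: (14, 58)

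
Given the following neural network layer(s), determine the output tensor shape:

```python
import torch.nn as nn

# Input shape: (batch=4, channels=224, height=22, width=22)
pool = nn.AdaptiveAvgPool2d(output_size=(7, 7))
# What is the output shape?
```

Input: (4, 224, 22, 22) -> Output: (4, 224, 7, 7)

Answer: (4, 224, 7, 7)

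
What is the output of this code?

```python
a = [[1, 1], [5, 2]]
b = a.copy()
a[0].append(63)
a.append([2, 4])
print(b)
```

Key concept: shallow copy with nested lists.
Step by step:
`a = [[1, 1], [5, 2]]` → a = [[1, 1], [5, 2]]
`b = a.copy()` → b = [[1, 1], [5, 2]]
`a[0].append(63)` → a = [[1, 1, 63], [5, 2]]; b = [[1, 1, 63], [5, 2]]
`a.append([2, 4])` → a = [[1, 1, 63], [5, 2], [2, 4]]
`print(b)` → prints [[1, 1, 63], [5, 2]]

Answer: [[1, 1, 63], [5, 2]]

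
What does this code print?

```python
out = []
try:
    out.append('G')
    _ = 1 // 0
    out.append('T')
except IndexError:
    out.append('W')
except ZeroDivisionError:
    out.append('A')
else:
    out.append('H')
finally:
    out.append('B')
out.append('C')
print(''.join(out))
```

Execution trace: 'G' (try body) → 'A' (except ZeroDivisionError) → 'B' (finally) → 'C' (after the try/except). Output: GABC

Answer: GABC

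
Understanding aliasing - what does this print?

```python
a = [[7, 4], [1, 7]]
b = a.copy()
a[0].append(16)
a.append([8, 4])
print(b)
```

Key concept: shallow copy with nested lists.
Step by step:
`a = [[7, 4], [1, 7]]` → a = [[7, 4], [1, 7]]
`b = a.copy()` → b = [[7, 4], [1, 7]]
`a[0].append(16)` → a = [[7, 4, 16], [1, 7]]; b = [[7, 4, 16], [1, 7]]
`a.append([8, 4])` → a = [[7, 4, 16], [1, 7], [8, 4]]
`print(b)` → prints [[7, 4, 16], [1, 7]]

Answer: [[7, 4, 16], [1, 7]]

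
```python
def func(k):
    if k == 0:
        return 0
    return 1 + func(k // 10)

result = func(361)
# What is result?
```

Count of digits of 361: 3

Answer: 3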